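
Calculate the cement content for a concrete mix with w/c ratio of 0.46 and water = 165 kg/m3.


Cement = water / (w/c)
= 165 / 0.46
= 358.7 kg/m3

358.7


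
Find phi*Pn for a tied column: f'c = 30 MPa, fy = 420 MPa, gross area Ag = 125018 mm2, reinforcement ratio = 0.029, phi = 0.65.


Ast = rho * Ag = 0.029 * 125018 = 3625.522 mm2
phi*Pn = 0.65 * 0.80 * (0.85 * 30 * (125018 - 3625.522) + 420 * 3625.522) / 1000
= 2401.48 kN

2401.48


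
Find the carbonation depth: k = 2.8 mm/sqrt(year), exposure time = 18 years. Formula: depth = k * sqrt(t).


depth = k * sqrt(t)
= 2.8 * sqrt(18)
= 11.88 mm

11.88


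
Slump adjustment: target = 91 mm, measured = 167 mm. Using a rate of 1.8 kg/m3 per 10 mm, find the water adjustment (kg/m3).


Difference = 91 - 167 = -76 mm
Water adjustment = -76 * 1.8 / 10 = -13.7 kg/m3

-13.7


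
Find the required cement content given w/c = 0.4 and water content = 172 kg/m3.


Cement = water / (w/c)
= 172 / 0.4
= 430.0 kg/m3

430.0


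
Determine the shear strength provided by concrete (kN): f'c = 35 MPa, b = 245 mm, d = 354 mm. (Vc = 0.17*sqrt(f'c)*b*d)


Vc = 0.17 * sqrt(35) * 245 * 354 / 1000
= 87.23 kN

87.23


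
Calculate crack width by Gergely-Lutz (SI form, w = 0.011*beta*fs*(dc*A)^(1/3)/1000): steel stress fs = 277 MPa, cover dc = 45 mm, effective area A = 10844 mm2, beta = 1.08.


w = 0.011 * beta * fs * (dc * A)^(1/3) / 1000
= 0.011 * 1.08 * 277 * (45 * 10844)^(1/3) / 1000
= 0.259 mm

0.259


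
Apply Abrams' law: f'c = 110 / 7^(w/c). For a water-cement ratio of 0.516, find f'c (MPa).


f'c = 110 / 7^0.516
= 110 / 2.729
= 40.3 MPa

40.3


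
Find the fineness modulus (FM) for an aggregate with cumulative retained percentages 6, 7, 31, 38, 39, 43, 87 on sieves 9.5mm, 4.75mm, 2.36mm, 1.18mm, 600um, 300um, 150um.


FM = sum(cumulative % retained) / 100
= 251 / 100
= 2.51

2.51


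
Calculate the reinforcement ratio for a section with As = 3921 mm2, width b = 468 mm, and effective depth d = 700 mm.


rho = As / (b * d)
= 3921 / (468 * 700)
= 0.012

0.012


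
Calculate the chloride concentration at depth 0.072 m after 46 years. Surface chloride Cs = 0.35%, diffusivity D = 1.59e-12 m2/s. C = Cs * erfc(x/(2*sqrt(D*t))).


t_seconds = 46 * 365.25 * 24 * 3600 = 1451649600.0 s
arg = 0.072 / (2 * sqrt(1.59e-12 * 1451649600.0))
= 0.7493
erfc(0.7493) = 0.2893
C = 0.35 * 0.2893 = 0.1012%

0.1012


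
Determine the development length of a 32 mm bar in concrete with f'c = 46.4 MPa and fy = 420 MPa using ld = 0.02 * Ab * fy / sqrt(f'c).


Ab = pi * 32^2 / 4 = 804.248 mm2
ld = 0.02 * 804.248 * 420 / sqrt(46.4)
= 991.8 mm

991.8


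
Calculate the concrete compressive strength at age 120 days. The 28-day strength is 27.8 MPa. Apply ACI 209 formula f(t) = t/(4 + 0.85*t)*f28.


f(120) = 120 / (4 + 0.85 * 120) * 27.8
= 120 / 106.0 * 27.8
= 31.47 MPa

31.47


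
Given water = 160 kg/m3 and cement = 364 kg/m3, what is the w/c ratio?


w/c = water / cement
w/c = 160 / 364 = 0.44

0.44


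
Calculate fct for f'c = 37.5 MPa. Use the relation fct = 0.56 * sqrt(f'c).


fct = 0.56 * sqrt(37.5)
= 0.56 * 6.124
= 3.429 MPa

3.429


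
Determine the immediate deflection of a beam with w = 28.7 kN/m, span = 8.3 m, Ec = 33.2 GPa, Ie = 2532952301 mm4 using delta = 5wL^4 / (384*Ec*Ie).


Convert: L = 8.3 m = 8300 mm, Ec = 33.2 GPa = 33200 MPa
delta = 5 * 28.7 * 8300^4 / (384 * 33200 * 2532952301)
= 21.09 mm

21.09


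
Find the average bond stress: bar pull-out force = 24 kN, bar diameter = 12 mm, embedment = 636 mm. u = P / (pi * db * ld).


u = P / (pi * db * ld)
= 24 * 1000 / (pi * 12 * 636)
= 1.001 MPa

1.001


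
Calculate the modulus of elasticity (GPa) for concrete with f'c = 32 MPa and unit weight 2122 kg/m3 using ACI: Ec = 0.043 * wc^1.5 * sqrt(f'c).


Ec = 0.043 * 2122^1.5 * sqrt(32) / 1000
= 23.78 GPa

23.78


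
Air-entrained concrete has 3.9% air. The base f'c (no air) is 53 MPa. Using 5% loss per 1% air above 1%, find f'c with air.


Strength loss = (3.9 - 1) * 5 = 14.5%
f'c = 53 * (1 - 14.5/100)
= 45.31 MPa

45.31


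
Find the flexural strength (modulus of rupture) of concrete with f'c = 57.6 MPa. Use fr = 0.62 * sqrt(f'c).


fr = 0.62 * sqrt(57.6)
= 4.705 MPa

4.705


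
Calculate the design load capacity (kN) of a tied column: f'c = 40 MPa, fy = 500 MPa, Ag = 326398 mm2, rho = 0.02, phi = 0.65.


Ast = rho * Ag = 0.02 * 326398 = 6527.96 mm2
phi*Pn = 0.65 * 0.80 * (0.85 * 40 * (326398 - 6527.96) + 500 * 6527.96) / 1000
= 7352.57 kN

7352.57


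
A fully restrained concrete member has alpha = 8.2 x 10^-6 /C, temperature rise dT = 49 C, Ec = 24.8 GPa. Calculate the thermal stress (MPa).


sigma = alpha * dT * Ec
= 8.2e-6 * 49 * 24.8 * 1000
= 9.965 MPa

9.965


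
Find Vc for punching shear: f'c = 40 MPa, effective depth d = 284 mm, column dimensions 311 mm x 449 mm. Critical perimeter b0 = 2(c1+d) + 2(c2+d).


b0 = 2*(311 + 284) + 2*(449 + 284) = 2656 mm
Vc = 0.33 * sqrt(40) * 2656 * 284 / 1000
= 1574.31 kN

1574.31


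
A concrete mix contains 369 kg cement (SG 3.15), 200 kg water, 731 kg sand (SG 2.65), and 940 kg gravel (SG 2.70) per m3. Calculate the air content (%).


Vol cement = 369 / (3.15 * 1000) = 0.117143 m3
Vol water = 200 / 1000 = 0.2 m3
Vol sand = 731 / (2.65 * 1000) = 0.275849 m3
Vol gravel = 940 / (2.70 * 1000) = 0.348148 m3
Total solid + water volume = 0.94114 m3
Air = (1 - 0.94114) * 100 = 5.89%

5.89


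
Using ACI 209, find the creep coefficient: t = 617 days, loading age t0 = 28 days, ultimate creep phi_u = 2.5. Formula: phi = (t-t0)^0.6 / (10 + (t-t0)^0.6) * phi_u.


dt = 617 - 28 = 589
phi = 589^0.6 / (10 + 589^0.6) * 2.5
= 2.053

2.053


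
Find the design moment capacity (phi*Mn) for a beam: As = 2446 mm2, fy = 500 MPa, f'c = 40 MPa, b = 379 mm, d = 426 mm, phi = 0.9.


a = As * fy / (0.85 * f'c * b)
= 2446 * 500 / (0.85 * 40 * 379)
= 94.9092 mm
Mn = As * fy * (d - a/2) / 10^6
= 462.961 kN-m
phi*Mn = 0.9 * 462.961 = 416.66 kN-m

416.66


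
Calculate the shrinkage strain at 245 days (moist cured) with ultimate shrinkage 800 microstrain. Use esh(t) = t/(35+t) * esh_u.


esh(245) = 245 / (35 + 245) * 800
= 245 / 280 * 800
= 700.0 microstrain

700.0


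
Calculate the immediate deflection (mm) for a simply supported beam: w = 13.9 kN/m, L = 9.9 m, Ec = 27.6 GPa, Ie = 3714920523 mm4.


Convert: L = 9.9 m = 9900 mm, Ec = 27.6 GPa = 27600 MPa
delta = 5 * 13.9 * 9900^4 / (384 * 27600 * 3714920523)
= 16.96 mm

16.96


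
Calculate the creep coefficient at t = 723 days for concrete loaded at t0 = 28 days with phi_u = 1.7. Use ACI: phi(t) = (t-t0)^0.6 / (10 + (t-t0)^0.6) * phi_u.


dt = 723 - 28 = 695
phi = 695^0.6 / (10 + 695^0.6) * 1.7
= 1.42

1.42


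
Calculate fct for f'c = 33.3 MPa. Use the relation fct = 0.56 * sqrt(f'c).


fct = 0.56 * sqrt(33.3)
= 0.56 * 5.771
= 3.232 MPa

3.232


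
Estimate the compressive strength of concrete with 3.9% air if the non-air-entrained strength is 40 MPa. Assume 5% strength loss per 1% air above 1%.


Strength loss = (3.9 - 1) * 5 = 14.5%
f'c = 40 * (1 - 14.5/100)
= 34.2 MPa

34.2


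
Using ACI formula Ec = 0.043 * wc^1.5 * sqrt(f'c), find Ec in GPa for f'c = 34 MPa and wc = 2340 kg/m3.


Ec = 0.043 * 2340^1.5 * sqrt(34) / 1000
= 28.38 GPa

28.38


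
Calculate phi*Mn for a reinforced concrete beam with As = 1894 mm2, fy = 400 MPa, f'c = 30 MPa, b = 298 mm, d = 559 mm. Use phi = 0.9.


a = As * fy / (0.85 * f'c * b)
= 1894 * 400 / (0.85 * 30 * 298)
= 99.6973 mm
Mn = As * fy * (d - a/2) / 10^6
= 385.7331 kN-m
phi*Mn = 0.9 * 385.7331 = 347.16 kN-m

347.16


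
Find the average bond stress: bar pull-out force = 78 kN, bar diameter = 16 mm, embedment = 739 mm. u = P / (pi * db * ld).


u = P / (pi * db * ld)
= 78 * 1000 / (pi * 16 * 739)
= 2.1 MPa

2.1


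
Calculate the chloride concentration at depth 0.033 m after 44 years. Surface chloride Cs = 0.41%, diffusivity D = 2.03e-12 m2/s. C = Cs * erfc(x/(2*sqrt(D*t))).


t_seconds = 44 * 365.25 * 24 * 3600 = 1388534400.0 s
arg = 0.033 / (2 * sqrt(2.03e-12 * 1388534400.0))
= 0.3108
erfc(0.3108) = 0.6603
C = 0.41 * 0.6603 = 0.2707%

0.2707


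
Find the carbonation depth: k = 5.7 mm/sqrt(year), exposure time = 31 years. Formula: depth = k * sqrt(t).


depth = k * sqrt(t)
= 5.7 * sqrt(31)
= 31.74 mm

31.74


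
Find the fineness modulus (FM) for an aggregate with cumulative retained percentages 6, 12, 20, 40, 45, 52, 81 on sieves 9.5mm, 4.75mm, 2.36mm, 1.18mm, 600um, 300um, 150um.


FM = sum(cumulative % retained) / 100
= 256 / 100
= 2.56

2.56


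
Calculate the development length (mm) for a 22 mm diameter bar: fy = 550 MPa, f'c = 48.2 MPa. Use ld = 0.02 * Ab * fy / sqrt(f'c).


Ab = pi * 22^2 / 4 = 380.133 mm2
ld = 0.02 * 380.133 * 550 / sqrt(48.2)
= 602.3 mm

602.3


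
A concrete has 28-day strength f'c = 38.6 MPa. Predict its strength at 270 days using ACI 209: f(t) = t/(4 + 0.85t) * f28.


f(270) = 270 / (4 + 0.85 * 270) * 38.6
= 270 / 233.5 * 38.6
= 44.63 MPa

44.63


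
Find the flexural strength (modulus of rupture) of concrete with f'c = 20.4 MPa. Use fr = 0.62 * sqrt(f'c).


fr = 0.62 * sqrt(20.4)
= 2.8 MPa

2.8


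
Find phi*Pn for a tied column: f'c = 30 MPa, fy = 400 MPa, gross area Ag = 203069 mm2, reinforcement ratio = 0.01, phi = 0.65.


Ast = rho * Ag = 0.01 * 203069 = 2030.69 mm2
phi*Pn = 0.65 * 0.80 * (0.85 * 30 * (203069 - 2030.69) + 400 * 2030.69) / 1000
= 3088.15 kN

3088.15


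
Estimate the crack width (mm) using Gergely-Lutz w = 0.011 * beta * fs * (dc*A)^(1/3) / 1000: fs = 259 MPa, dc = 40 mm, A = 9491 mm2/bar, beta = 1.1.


w = 0.011 * beta * fs * (dc * A)^(1/3) / 1000
= 0.011 * 1.1 * 259 * (40 * 9491)^(1/3) / 1000
= 0.227 mm

0.227


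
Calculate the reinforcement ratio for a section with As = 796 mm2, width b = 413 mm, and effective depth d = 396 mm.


rho = As / (b * d)
= 796 / (413 * 396)
= 0.0049

0.0049


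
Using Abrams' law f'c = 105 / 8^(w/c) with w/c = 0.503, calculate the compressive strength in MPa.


f'c = 105 / 8^0.503
= 105 / 2.846
= 36.89 MPa

36.89


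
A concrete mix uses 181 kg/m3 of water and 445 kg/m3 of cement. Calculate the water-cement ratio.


w/c = water / cement
w/c = 181 / 445 = 0.407

0.407


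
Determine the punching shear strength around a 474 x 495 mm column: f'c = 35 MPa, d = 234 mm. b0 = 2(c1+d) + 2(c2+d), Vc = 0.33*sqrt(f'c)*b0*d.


b0 = 2*(474 + 234) + 2*(495 + 234) = 2874 mm
Vc = 0.33 * sqrt(35) * 2874 * 234 / 1000
= 1312.96 kN

1312.96


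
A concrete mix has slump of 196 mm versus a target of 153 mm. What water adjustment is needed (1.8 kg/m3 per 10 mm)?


Difference = 153 - 196 = -43 mm
Water adjustment = -43 * 1.8 / 10 = -7.7 kg/m3

-7.7


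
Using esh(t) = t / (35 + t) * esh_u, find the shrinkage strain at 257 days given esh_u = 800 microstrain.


esh(257) = 257 / (35 + 257) * 800
= 257 / 292 * 800
= 704.1 microstrain

704.1


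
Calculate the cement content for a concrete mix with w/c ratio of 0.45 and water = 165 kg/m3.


Cement = water / (w/c)
= 165 / 0.45
= 366.7 kg/m3

366.7


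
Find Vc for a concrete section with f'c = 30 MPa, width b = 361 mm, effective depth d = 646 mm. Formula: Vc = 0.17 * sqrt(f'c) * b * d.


Vc = 0.17 * sqrt(30) * 361 * 646 / 1000
= 217.14 kN

217.14


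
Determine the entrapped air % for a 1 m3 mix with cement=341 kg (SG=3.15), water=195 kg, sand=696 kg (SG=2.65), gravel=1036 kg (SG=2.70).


Vol cement = 341 / (3.15 * 1000) = 0.108254 m3
Vol water = 195 / 1000 = 0.195 m3
Vol sand = 696 / (2.65 * 1000) = 0.262642 m3
Vol gravel = 1036 / (2.70 * 1000) = 0.383704 m3
Total solid + water volume = 0.949599 m3
Air = (1 - 0.949599) * 100 = 5.04%

5.04


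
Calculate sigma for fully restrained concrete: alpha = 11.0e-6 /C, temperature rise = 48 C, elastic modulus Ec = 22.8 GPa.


sigma = alpha * dT * Ec
= 11.0e-6 * 48 * 22.8 * 1000
= 12.038 MPa

12.038


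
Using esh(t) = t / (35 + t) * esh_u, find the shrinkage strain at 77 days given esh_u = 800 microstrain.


esh(77) = 77 / (35 + 77) * 800
= 77 / 112 * 800
= 550.0 microstrain

550.0


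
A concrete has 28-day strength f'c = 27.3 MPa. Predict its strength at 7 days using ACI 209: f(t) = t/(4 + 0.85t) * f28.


f(7) = 7 / (4 + 0.85 * 7) * 27.3
= 7 / 9.95 * 27.3
= 19.21 MPa

19.21


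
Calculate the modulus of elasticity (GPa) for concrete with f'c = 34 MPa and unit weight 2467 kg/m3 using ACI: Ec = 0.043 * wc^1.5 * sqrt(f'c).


Ec = 0.043 * 2467^1.5 * sqrt(34) / 1000
= 30.72 GPa

30.72


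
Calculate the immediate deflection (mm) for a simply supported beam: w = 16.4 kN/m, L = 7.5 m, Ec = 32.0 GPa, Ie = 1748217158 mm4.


Convert: L = 7.5 m = 7500 mm, Ec = 32.0 GPa = 32000 MPa
delta = 5 * 16.4 * 7500^4 / (384 * 32000 * 1748217158)
= 12.08 mm

12.08


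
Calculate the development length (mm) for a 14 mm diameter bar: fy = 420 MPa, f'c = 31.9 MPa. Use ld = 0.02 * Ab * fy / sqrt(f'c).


Ab = pi * 14^2 / 4 = 153.938 mm2
ld = 0.02 * 153.938 * 420 / sqrt(31.9)
= 228.9 mm

228.9


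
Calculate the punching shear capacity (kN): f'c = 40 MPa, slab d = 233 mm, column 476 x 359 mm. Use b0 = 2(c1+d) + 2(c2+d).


b0 = 2*(476 + 233) + 2*(359 + 233) = 2602 mm
Vc = 0.33 * sqrt(40) * 2602 * 233 / 1000
= 1265.34 kN

1265.34


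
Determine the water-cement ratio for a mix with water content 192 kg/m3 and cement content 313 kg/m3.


w/c = water / cement
w/c = 192 / 313 = 0.613

0.613


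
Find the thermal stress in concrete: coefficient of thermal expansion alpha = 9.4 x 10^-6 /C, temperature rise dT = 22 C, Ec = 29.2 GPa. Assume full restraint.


sigma = alpha * dT * Ec
= 9.4e-6 * 22 * 29.2 * 1000
= 6.039 MPa

6.039


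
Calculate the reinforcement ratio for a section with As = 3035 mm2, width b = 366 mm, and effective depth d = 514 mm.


rho = As / (b * d)
= 3035 / (366 * 514)
= 0.0161

0.0161


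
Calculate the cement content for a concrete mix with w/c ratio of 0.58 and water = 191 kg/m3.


Cement = water / (w/c)
= 191 / 0.58
= 329.3 kg/m3

329.3


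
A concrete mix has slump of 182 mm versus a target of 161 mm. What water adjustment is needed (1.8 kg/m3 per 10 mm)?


Difference = 161 - 182 = -21 mm
Water adjustment = -21 * 1.8 / 10 = -3.8 kg/m3

-3.8


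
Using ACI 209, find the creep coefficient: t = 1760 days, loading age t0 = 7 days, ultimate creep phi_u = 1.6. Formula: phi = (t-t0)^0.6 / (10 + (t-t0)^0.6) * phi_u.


dt = 1760 - 7 = 1753
phi = 1753^0.6 / (10 + 1753^0.6) * 1.6
= 1.437

1.437


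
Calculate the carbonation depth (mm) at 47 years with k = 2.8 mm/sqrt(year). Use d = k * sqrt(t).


depth = k * sqrt(t)
= 2.8 * sqrt(47)
= 19.2 mm

19.2


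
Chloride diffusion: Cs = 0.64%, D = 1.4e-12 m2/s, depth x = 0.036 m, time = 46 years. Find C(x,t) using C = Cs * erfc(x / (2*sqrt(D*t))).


t_seconds = 46 * 365.25 * 24 * 3600 = 1451649600.0 s
arg = 0.036 / (2 * sqrt(1.4e-12 * 1451649600.0))
= 0.3993
erfc(0.3993) = 0.5723
C = 0.64 * 0.5723 = 0.3663%

0.3663


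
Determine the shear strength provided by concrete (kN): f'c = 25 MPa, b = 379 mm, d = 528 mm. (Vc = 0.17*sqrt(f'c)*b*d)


Vc = 0.17 * sqrt(25) * 379 * 528 / 1000
= 170.1 kN

170.1


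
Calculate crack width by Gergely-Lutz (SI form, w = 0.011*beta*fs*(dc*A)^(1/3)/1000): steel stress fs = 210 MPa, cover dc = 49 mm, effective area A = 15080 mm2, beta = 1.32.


w = 0.011 * beta * fs * (dc * A)^(1/3) / 1000
= 0.011 * 1.32 * 210 * (49 * 15080)^(1/3) / 1000
= 0.276 mm

0.276


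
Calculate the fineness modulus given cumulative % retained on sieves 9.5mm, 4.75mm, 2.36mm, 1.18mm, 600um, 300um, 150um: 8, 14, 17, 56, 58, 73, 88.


FM = sum(cumulative % retained) / 100
= 314 / 100
= 3.14

3.14


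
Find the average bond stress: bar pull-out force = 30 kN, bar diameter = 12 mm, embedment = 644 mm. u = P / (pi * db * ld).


u = P / (pi * db * ld)
= 30 * 1000 / (pi * 12 * 644)
= 1.236 MPa

1.236


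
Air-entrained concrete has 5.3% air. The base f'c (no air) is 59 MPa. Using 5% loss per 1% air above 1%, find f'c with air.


Strength loss = (5.3 - 1) * 5 = 21.5%
f'c = 59 * (1 - 21.5/100)
= 46.32 MPa

46.32


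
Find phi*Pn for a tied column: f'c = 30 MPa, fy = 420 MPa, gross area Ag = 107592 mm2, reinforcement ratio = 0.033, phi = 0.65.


Ast = rho * Ag = 0.033 * 107592 = 3550.536 mm2
phi*Pn = 0.65 * 0.80 * (0.85 * 30 * (107592 - 3550.536) + 420 * 3550.536) / 1000
= 2155.03 kN

2155.03


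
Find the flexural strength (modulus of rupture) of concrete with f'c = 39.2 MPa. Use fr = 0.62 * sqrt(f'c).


fr = 0.62 * sqrt(39.2)
= 3.882 MPa

3.882


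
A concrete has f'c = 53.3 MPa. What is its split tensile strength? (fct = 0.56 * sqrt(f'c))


fct = 0.56 * sqrt(53.3)
= 0.56 * 7.301
= 4.088 MPa

4.088


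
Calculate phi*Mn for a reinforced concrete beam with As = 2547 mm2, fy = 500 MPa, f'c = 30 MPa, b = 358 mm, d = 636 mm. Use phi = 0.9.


a = As * fy / (0.85 * f'c * b)
= 2547 * 500 / (0.85 * 30 * 358)
= 139.5005 mm
Mn = As * fy * (d - a/2) / 10^6
= 721.1191 kN-m
phi*Mn = 0.9 * 721.1191 = 649.01 kN-m

649.01


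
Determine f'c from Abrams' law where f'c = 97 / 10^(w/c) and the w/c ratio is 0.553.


f'c = 97 / 10^0.553
= 97 / 3.573
= 27.15 MPa

27.15


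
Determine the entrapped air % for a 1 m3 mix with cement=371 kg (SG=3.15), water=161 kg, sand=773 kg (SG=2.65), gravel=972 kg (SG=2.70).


Vol cement = 371 / (3.15 * 1000) = 0.117778 m3
Vol water = 161 / 1000 = 0.161 m3
Vol sand = 773 / (2.65 * 1000) = 0.291698 m3
Vol gravel = 972 / (2.70 * 1000) = 0.36 m3
Total solid + water volume = 0.930476 m3
Air = (1 - 0.930476) * 100 = 6.95%

6.95


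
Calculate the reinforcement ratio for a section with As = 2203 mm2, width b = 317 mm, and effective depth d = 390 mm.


rho = As / (b * d)
= 2203 / (317 * 390)
= 0.0178

0.0178


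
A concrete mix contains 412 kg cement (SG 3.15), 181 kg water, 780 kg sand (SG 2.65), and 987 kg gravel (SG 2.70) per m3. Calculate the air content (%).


Vol cement = 412 / (3.15 * 1000) = 0.130794 m3
Vol water = 181 / 1000 = 0.181 m3
Vol sand = 780 / (2.65 * 1000) = 0.29434 m3
Vol gravel = 987 / (2.70 * 1000) = 0.365556 m3
Total solid + water volume = 0.971689 m3
Air = (1 - 0.971689) * 100 = 2.83%

2.83


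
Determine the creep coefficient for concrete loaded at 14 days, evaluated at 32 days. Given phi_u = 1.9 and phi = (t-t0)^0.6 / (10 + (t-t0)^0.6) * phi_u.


dt = 32 - 14 = 18
phi = 18^0.6 / (10 + 18^0.6) * 1.9
= 0.687

0.687


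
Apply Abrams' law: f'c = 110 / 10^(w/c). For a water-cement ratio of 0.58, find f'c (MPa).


f'c = 110 / 10^0.58
= 110 / 3.802
= 28.93 MPa

28.93


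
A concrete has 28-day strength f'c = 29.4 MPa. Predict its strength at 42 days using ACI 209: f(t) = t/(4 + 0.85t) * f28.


f(42) = 42 / (4 + 0.85 * 42) * 29.4
= 42 / 39.7 * 29.4
= 31.1 MPa

31.1


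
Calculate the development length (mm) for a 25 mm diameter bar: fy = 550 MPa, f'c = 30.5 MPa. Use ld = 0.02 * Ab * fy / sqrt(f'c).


Ab = pi * 25^2 / 4 = 490.874 mm2
ld = 0.02 * 490.874 * 550 / sqrt(30.5)
= 977.7 mm

977.7


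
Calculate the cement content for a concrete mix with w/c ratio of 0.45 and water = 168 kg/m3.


Cement = water / (w/c)
= 168 / 0.45
= 373.3 kg/m3

373.3


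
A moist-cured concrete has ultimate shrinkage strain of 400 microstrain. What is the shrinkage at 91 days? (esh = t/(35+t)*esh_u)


esh(91) = 91 / (35 + 91) * 400
= 91 / 126 * 400
= 288.9 microstrain

288.9


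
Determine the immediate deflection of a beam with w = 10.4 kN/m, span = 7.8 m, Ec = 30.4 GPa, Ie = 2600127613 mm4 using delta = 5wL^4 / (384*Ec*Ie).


Convert: L = 7.8 m = 7800 mm, Ec = 30.4 GPa = 30400 MPa
delta = 5 * 10.4 * 7800^4 / (384 * 30400 * 2600127613)
= 6.34 mm

6.34


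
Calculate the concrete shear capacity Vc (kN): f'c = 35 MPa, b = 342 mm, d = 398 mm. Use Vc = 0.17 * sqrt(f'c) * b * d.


Vc = 0.17 * sqrt(35) * 342 * 398 / 1000
= 136.9 kN

136.9


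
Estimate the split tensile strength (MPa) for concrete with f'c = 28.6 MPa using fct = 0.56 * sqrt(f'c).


fct = 0.56 * sqrt(28.6)
= 0.56 * 5.348
= 2.995 MPa

2.995


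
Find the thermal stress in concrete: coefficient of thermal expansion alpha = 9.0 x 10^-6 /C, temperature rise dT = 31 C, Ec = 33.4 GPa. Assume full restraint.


sigma = alpha * dT * Ec
= 9.0e-6 * 31 * 33.4 * 1000
= 9.319 MPa

9.319


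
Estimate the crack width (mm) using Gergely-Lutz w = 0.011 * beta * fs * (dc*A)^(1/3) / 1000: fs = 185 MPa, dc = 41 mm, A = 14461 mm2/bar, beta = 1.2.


w = 0.011 * beta * fs * (dc * A)^(1/3) / 1000
= 0.011 * 1.2 * 185 * (41 * 14461)^(1/3) / 1000
= 0.205 mm

0.205


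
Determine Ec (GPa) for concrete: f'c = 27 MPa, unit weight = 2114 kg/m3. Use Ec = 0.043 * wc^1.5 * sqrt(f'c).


Ec = 0.043 * 2114^1.5 * sqrt(27) / 1000
= 21.72 GPa

21.72


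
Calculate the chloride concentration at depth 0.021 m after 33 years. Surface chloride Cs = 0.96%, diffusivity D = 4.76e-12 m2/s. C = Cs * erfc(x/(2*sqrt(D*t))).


t_seconds = 33 * 365.25 * 24 * 3600 = 1041400800.0 s
arg = 0.021 / (2 * sqrt(4.76e-12 * 1041400800.0))
= 0.1491
erfc(0.1491) = 0.833
C = 0.96 * 0.833 = 0.7996%

0.7996


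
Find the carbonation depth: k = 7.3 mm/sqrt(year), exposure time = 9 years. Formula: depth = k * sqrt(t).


depth = k * sqrt(t)
= 7.3 * sqrt(9)
= 21.9 mm

21.9


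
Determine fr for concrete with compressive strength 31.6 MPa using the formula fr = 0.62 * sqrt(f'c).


fr = 0.62 * sqrt(31.6)
= 3.485 MPa

3.485


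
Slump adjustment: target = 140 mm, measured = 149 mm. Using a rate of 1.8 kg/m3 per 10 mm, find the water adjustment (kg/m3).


Difference = 140 - 149 = -9 mm
Water adjustment = -9 * 1.8 / 10 = -1.6 kg/m3

-1.6


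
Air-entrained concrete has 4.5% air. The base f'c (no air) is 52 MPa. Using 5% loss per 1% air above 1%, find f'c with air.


Strength loss = (4.5 - 1) * 5 = 17.5%
f'c = 52 * (1 - 17.5/100)
= 42.9 MPa

42.9


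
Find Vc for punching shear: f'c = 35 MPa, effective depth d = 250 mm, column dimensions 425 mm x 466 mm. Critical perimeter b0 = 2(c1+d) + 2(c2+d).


b0 = 2*(425 + 250) + 2*(466 + 250) = 2782 mm
Vc = 0.33 * sqrt(35) * 2782 * 250 / 1000
= 1357.83 kN

1357.83


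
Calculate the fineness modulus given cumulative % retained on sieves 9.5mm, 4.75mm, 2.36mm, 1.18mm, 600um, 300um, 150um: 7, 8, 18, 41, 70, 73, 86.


FM = sum(cumulative % retained) / 100
= 303 / 100
= 3.03

3.03


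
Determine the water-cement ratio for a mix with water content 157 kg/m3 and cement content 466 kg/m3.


w/c = water / cement
w/c = 157 / 466 = 0.337

0.337


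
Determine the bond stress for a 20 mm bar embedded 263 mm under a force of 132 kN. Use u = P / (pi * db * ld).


u = P / (pi * db * ld)
= 132 * 1000 / (pi * 20 * 263)
= 7.988 MPa

7.988


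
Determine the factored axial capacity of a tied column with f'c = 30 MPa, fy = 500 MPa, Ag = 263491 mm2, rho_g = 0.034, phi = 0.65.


Ast = rho * Ag = 0.034 * 263491 = 8958.694 mm2
phi*Pn = 0.65 * 0.80 * (0.85 * 30 * (263491 - 8958.694) + 500 * 8958.694) / 1000
= 5704.36 kN

5704.36


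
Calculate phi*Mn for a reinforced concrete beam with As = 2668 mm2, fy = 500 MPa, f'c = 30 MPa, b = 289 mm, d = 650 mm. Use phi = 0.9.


a = As * fy / (0.85 * f'c * b)
= 2668 * 500 / (0.85 * 30 * 289)
= 181.0164 mm
Mn = As * fy * (d - a/2) / 10^6
= 746.3621 kN-m
phi*Mn = 0.9 * 746.3621 = 671.73 kN-m

671.73


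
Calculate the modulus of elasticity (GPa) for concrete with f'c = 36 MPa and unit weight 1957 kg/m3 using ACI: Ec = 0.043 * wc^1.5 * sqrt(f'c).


Ec = 0.043 * 1957^1.5 * sqrt(36) / 1000
= 22.34 GPa

22.34


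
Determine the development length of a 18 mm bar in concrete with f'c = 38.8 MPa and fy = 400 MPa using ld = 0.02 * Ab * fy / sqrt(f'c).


Ab = pi * 18^2 / 4 = 254.469 mm2
ld = 0.02 * 254.469 * 400 / sqrt(38.8)
= 326.8 mm

326.8


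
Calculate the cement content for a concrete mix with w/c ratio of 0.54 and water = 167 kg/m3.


Cement = water / (w/c)
= 167 / 0.54
= 309.3 kg/m3

309.3


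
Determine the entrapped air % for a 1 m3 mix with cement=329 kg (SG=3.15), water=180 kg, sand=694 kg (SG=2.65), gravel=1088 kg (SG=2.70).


Vol cement = 329 / (3.15 * 1000) = 0.104444 m3
Vol water = 180 / 1000 = 0.18 m3
Vol sand = 694 / (2.65 * 1000) = 0.261887 m3
Vol gravel = 1088 / (2.70 * 1000) = 0.402963 m3
Total solid + water volume = 0.949294 m3
Air = (1 - 0.949294) * 100 = 5.07%

5.07


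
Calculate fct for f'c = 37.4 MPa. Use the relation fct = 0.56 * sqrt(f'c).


fct = 0.56 * sqrt(37.4)
= 0.56 * 6.116
= 3.425 MPa

3.425


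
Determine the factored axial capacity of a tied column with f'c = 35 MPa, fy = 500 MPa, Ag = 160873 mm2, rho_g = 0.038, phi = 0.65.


Ast = rho * Ag = 0.038 * 160873 = 6113.174 mm2
phi*Pn = 0.65 * 0.80 * (0.85 * 35 * (160873 - 6113.174) + 500 * 6113.174) / 1000
= 3983.56 kN

3983.56


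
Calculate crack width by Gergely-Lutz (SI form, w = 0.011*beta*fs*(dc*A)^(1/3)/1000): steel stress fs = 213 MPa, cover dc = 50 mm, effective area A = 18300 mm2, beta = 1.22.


w = 0.011 * beta * fs * (dc * A)^(1/3) / 1000
= 0.011 * 1.22 * 213 * (50 * 18300)^(1/3) / 1000
= 0.278 mm

0.278


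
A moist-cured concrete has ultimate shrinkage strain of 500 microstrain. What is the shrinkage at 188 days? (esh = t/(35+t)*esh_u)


esh(188) = 188 / (35 + 188) * 500
= 188 / 223 * 500
= 421.5 microstrain

421.5


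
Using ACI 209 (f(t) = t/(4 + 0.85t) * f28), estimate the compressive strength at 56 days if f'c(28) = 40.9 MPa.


f(56) = 56 / (4 + 0.85 * 56) * 40.9
= 56 / 51.6 * 40.9
= 44.39 MPa

44.39


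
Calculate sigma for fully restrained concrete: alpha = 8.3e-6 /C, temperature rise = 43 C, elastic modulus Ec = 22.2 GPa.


sigma = alpha * dT * Ec
= 8.3e-6 * 43 * 22.2 * 1000
= 7.923 MPa

7.923


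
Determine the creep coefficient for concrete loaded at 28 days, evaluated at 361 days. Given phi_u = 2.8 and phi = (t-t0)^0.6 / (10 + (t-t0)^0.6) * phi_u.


dt = 361 - 28 = 333
phi = 333^0.6 / (10 + 333^0.6) * 2.8
= 2.143

2.143


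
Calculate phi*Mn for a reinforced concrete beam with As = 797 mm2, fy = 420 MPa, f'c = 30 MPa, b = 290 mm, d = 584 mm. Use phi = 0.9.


a = As * fy / (0.85 * f'c * b)
= 797 * 420 / (0.85 * 30 * 290)
= 45.2657 mm
Mn = As * fy * (d - a/2) / 10^6
= 187.912 kN-m
phi*Mn = 0.9 * 187.912 = 169.12 kN-m

169.12


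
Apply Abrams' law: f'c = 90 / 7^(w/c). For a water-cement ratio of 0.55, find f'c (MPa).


f'c = 90 / 7^0.55
= 90 / 2.916
= 30.86 MPa

30.86


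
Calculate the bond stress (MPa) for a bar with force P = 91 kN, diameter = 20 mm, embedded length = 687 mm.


u = P / (pi * db * ld)
= 91 * 1000 / (pi * 20 * 687)
= 2.108 MPa

2.108


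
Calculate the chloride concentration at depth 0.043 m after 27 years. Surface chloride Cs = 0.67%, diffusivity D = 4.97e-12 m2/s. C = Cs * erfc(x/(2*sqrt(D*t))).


t_seconds = 27 * 365.25 * 24 * 3600 = 852055200.0 s
arg = 0.043 / (2 * sqrt(4.97e-12 * 852055200.0))
= 0.3304
erfc(0.3304) = 0.6403
C = 0.67 * 0.6403 = 0.429%

0.429


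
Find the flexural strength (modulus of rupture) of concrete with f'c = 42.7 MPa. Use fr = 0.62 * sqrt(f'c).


fr = 0.62 * sqrt(42.7)
= 4.051 MPa

4.051


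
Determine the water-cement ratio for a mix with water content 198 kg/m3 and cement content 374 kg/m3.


w/c = water / cement
w/c = 198 / 374 = 0.529

0.529


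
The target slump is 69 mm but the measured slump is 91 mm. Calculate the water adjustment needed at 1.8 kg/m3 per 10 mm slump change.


Difference = 69 - 91 = -22 mm
Water adjustment = -22 * 1.8 / 10 = -4.0 kg/m3

-4.0


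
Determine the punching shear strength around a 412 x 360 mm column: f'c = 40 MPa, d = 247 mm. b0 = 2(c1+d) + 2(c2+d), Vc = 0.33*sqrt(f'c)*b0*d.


b0 = 2*(412 + 247) + 2*(360 + 247) = 2532 mm
Vc = 0.33 * sqrt(40) * 2532 * 247 / 1000
= 1305.28 kN

1305.28


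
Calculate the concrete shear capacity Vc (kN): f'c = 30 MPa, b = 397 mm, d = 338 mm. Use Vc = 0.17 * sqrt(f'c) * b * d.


Vc = 0.17 * sqrt(30) * 397 * 338 / 1000
= 124.94 kN

124.94


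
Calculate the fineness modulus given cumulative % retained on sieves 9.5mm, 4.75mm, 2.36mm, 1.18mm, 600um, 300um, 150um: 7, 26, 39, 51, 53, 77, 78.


FM = sum(cumulative % retained) / 100
= 331 / 100
= 3.31

3.31


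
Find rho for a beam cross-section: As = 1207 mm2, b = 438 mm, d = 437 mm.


rho = As / (b * d)
= 1207 / (438 * 437)
= 0.0063

0.0063


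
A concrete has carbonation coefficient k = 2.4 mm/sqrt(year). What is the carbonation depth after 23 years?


depth = k * sqrt(t)
= 2.4 * sqrt(23)
= 11.51 mm

11.51


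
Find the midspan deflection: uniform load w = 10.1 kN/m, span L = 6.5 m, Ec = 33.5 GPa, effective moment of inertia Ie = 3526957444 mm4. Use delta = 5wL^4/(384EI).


Convert: L = 6.5 m = 6500 mm, Ec = 33.5 GPa = 33500 MPa
delta = 5 * 10.1 * 6500^4 / (384 * 33500 * 3526957444)
= 1.99 mm

1.99


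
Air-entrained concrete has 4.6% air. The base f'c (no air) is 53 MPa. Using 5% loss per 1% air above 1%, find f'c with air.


Strength loss = (4.6 - 1) * 5 = 18.0%
f'c = 53 * (1 - 18.0/100)
= 43.46 MPa

43.46


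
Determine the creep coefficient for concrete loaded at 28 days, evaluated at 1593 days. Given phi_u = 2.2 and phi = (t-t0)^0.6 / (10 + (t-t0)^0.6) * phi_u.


dt = 1593 - 28 = 1565
phi = 1565^0.6 / (10 + 1565^0.6) * 2.2
= 1.962

1.962


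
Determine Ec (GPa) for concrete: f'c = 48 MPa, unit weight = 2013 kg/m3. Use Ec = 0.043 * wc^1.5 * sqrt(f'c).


Ec = 0.043 * 2013^1.5 * sqrt(48) / 1000
= 26.91 GPa

26.91


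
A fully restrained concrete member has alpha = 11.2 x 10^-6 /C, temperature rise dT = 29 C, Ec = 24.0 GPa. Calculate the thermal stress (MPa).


sigma = alpha * dT * Ec
= 11.2e-6 * 29 * 24.0 * 1000
= 7.795 MPa

7.795


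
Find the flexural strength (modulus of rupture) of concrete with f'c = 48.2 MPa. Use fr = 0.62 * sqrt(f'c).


fr = 0.62 * sqrt(48.2)
= 4.304 MPa

4.304


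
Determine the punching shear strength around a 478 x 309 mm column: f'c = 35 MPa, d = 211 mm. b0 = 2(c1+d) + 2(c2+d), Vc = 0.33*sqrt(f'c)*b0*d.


b0 = 2*(478 + 211) + 2*(309 + 211) = 2418 mm
Vc = 0.33 * sqrt(35) * 2418 * 211 / 1000
= 996.06 kN

996.06


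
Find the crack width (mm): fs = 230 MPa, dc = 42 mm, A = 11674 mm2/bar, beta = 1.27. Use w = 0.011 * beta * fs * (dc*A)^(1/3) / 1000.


w = 0.011 * beta * fs * (dc * A)^(1/3) / 1000
= 0.011 * 1.27 * 230 * (42 * 11674)^(1/3) / 1000
= 0.253 mm

0.253


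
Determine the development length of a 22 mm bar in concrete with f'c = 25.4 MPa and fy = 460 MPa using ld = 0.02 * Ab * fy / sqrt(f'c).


Ab = pi * 22^2 / 4 = 380.133 mm2
ld = 0.02 * 380.133 * 460 / sqrt(25.4)
= 693.9 mm

693.9


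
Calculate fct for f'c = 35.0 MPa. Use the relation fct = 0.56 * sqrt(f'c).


fct = 0.56 * sqrt(35.0)
= 0.56 * 5.916
= 3.313 MPa

3.313


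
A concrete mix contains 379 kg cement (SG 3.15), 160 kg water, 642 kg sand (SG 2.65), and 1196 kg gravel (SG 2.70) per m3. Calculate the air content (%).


Vol cement = 379 / (3.15 * 1000) = 0.120317 m3
Vol water = 160 / 1000 = 0.16 m3
Vol sand = 642 / (2.65 * 1000) = 0.242264 m3
Vol gravel = 1196 / (2.70 * 1000) = 0.442963 m3
Total solid + water volume = 0.965545 m3
Air = (1 - 0.965545) * 100 = 3.45%

3.45


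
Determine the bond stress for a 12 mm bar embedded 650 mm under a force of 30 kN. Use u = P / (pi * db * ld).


u = P / (pi * db * ld)
= 30 * 1000 / (pi * 12 * 650)
= 1.224 MPa

1.224


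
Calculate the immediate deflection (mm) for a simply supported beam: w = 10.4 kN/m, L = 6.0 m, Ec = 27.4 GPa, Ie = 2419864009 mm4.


Convert: L = 6.0 m = 6000 mm, Ec = 27.4 GPa = 27400 MPa
delta = 5 * 10.4 * 6000^4 / (384 * 27400 * 2419864009)
= 2.65 mm

2.65


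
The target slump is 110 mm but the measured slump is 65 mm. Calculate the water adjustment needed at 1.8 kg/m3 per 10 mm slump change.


Difference = 110 - 65 = 45 mm
Water adjustment = 45 * 1.8 / 10 = 8.1 kg/m3

8.1


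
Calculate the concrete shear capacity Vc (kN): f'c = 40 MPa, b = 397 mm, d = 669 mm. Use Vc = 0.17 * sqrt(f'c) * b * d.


Vc = 0.17 * sqrt(40) * 397 * 669 / 1000
= 285.56 kN

285.56


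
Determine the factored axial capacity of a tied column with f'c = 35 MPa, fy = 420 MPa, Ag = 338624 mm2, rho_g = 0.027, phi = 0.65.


Ast = rho * Ag = 0.027 * 338624 = 9142.848 mm2
phi*Pn = 0.65 * 0.80 * (0.85 * 35 * (338624 - 9142.848) + 420 * 9142.848) / 1000
= 7093.87 kN

7093.87


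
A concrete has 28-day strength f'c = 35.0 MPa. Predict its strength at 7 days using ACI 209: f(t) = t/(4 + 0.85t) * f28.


f(7) = 7 / (4 + 0.85 * 7) * 35.0
= 7 / 9.95 * 35.0
= 24.62 MPa

24.62


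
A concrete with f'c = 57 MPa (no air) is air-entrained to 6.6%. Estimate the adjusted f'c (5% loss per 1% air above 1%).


Strength loss = (6.6 - 1) * 5 = 28.0%
f'c = 57 * (1 - 28.0/100)
= 41.04 MPa

41.04


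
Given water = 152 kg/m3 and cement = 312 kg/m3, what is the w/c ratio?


w/c = water / cement
w/c = 152 / 312 = 0.487

0.487


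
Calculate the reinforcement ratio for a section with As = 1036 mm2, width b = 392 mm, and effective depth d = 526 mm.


rho = As / (b * d)
= 1036 / (392 * 526)
= 0.005

0.005


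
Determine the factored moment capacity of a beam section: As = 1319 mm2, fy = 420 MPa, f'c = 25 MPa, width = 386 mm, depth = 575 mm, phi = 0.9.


a = As * fy / (0.85 * f'c * b)
= 1319 * 420 / (0.85 * 25 * 386)
= 67.5379 mm
Mn = As * fy * (d - a/2) / 10^6
= 299.8312 kN-m
phi*Mn = 0.9 * 299.8312 = 269.85 kN-m

269.85


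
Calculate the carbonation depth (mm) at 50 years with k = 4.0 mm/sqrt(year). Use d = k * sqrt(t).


depth = k * sqrt(t)
= 4.0 * sqrt(50)
= 28.28 mm

28.28


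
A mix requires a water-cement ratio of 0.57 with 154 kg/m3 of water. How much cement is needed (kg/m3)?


Cement = water / (w/c)
= 154 / 0.57
= 270.2 kg/m3

270.2


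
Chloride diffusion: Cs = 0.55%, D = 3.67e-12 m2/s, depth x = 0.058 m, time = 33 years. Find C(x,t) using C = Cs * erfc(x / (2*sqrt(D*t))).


t_seconds = 33 * 365.25 * 24 * 3600 = 1041400800.0 s
arg = 0.058 / (2 * sqrt(3.67e-12 * 1041400800.0))
= 0.4691
erfc(0.4691) = 0.5071
C = 0.55 * 0.5071 = 0.2789%

0.2789


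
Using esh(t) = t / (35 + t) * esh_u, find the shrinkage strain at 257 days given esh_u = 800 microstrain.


esh(257) = 257 / (35 + 257) * 800
= 257 / 292 * 800
= 704.1 microstrain

704.1


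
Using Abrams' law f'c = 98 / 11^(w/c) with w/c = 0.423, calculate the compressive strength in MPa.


f'c = 98 / 11^0.423
= 98 / 2.757
= 35.54 MPa

35.54


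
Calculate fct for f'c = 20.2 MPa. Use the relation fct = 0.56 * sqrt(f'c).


fct = 0.56 * sqrt(20.2)
= 0.56 * 4.494
= 2.517 MPa

2.517


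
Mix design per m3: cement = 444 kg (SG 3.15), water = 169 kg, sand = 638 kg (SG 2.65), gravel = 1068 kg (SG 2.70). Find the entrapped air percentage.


Vol cement = 444 / (3.15 * 1000) = 0.140952 m3
Vol water = 169 / 1000 = 0.169 m3
Vol sand = 638 / (2.65 * 1000) = 0.240755 m3
Vol gravel = 1068 / (2.70 * 1000) = 0.395556 m3
Total solid + water volume = 0.946263 m3
Air = (1 - 0.946263) * 100 = 5.37%

5.37


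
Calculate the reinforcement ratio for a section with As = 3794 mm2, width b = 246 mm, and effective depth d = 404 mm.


rho = As / (b * d)
= 3794 / (246 * 404)
= 0.0382

0.0382


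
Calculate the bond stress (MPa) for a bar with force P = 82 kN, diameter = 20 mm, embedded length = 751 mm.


u = P / (pi * db * ld)
= 82 * 1000 / (pi * 20 * 751)
= 1.738 MPa

1.738


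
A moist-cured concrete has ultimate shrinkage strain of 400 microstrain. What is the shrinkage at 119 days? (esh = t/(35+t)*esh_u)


esh(119) = 119 / (35 + 119) * 400
= 119 / 154 * 400
= 309.1 microstrain

309.1


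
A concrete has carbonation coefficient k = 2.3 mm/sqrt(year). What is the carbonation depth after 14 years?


depth = k * sqrt(t)
= 2.3 * sqrt(14)
= 8.61 mm

8.61


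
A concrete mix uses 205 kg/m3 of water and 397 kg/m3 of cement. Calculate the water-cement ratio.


w/c = water / cement
w/c = 205 / 397 = 0.516

0.516


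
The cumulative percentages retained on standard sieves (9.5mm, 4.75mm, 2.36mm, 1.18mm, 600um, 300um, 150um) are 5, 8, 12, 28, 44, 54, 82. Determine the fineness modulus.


FM = sum(cumulative % retained) / 100
= 233 / 100
= 2.33

2.33


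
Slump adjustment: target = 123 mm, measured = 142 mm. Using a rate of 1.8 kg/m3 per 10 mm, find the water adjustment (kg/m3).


Difference = 123 - 142 = -19 mm
Water adjustment = -19 * 1.8 / 10 = -3.4 kg/m3

-3.4


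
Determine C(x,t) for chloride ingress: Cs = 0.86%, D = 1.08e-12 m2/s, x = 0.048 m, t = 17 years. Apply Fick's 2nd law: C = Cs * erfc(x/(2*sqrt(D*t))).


t_seconds = 17 * 365.25 * 24 * 3600 = 536479200.0 s
arg = 0.048 / (2 * sqrt(1.08e-12 * 536479200.0))
= 0.9971
erfc(0.9971) = 0.1585
C = 0.86 * 0.1585 = 0.1363%

0.1363


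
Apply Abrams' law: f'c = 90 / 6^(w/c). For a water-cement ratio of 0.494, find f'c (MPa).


f'c = 90 / 6^0.494
= 90 / 2.423
= 37.14 MPa

37.14


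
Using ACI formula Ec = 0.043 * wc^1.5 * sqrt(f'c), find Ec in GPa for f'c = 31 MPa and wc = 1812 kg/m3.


Ec = 0.043 * 1812^1.5 * sqrt(31) / 1000
= 18.47 GPa

18.47


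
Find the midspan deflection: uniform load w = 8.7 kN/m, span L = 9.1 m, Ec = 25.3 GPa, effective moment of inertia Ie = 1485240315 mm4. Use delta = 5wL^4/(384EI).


Convert: L = 9.1 m = 9100 mm, Ec = 25.3 GPa = 25300 MPa
delta = 5 * 8.7 * 9100^4 / (384 * 25300 * 1485240315)
= 20.67 mm

20.67


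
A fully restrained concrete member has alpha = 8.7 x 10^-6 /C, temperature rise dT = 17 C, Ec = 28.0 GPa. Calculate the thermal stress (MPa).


sigma = alpha * dT * Ec
= 8.7e-6 * 17 * 28.0 * 1000
= 4.141 MPa

4.141


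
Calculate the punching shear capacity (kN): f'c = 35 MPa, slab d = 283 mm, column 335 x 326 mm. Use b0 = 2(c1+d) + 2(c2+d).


b0 = 2*(335 + 283) + 2*(326 + 283) = 2454 mm
Vc = 0.33 * sqrt(35) * 2454 * 283 / 1000
= 1355.84 kN

1355.84


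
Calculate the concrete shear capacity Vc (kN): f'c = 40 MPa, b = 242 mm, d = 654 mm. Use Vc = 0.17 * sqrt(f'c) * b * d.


Vc = 0.17 * sqrt(40) * 242 * 654 / 1000
= 170.17 kN

170.17


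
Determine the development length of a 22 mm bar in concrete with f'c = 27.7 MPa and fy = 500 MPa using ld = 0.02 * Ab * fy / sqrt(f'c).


Ab = pi * 22^2 / 4 = 380.133 mm2
ld = 0.02 * 380.133 * 500 / sqrt(27.7)
= 722.3 mm

722.3


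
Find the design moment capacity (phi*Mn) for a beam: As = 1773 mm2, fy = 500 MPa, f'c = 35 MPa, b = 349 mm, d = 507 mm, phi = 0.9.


a = As * fy / (0.85 * f'c * b)
= 1773 * 500 / (0.85 * 35 * 349)
= 85.382 mm
Mn = As * fy * (d - a/2) / 10^6
= 411.6099 kN-m
phi*Mn = 0.9 * 411.6099 = 370.45 kN-m

370.45


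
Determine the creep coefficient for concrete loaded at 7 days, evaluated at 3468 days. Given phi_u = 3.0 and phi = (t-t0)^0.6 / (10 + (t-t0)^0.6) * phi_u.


dt = 3468 - 7 = 3461
phi = 3461^0.6 / (10 + 3461^0.6) * 3.0
= 2.79

2.79


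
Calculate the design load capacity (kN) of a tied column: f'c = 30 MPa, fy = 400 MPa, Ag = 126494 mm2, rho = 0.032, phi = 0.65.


Ast = rho * Ag = 0.032 * 126494 = 4047.808 mm2
phi*Pn = 0.65 * 0.80 * (0.85 * 30 * (126494 - 4047.808) + 400 * 4047.808) / 1000
= 2465.58 kN

2465.58


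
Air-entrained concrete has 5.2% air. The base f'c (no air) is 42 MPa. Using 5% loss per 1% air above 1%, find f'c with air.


Strength loss = (5.2 - 1) * 5 = 21.0%
f'c = 42 * (1 - 21.0/100)
= 33.18 MPa

33.18


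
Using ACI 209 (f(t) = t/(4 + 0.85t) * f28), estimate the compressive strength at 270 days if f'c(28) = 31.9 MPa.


f(270) = 270 / (4 + 0.85 * 270) * 31.9
= 270 / 233.5 * 31.9
= 36.89 MPa

36.89


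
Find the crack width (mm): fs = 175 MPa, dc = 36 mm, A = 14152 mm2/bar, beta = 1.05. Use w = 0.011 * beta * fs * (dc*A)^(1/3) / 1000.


w = 0.011 * beta * fs * (dc * A)^(1/3) / 1000
= 0.011 * 1.05 * 175 * (36 * 14152)^(1/3) / 1000
= 0.161 mm

0.161
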